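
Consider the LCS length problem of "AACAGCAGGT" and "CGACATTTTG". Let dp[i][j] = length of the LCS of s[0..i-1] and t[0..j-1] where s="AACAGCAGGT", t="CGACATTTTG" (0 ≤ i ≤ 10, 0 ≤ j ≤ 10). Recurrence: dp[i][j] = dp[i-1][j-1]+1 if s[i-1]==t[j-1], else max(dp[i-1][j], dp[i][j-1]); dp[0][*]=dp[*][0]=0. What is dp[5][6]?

   ''  C  G  A  C  A  T  T  T  T  G
''  0  0  0  0  0  0  0  0  0  0  0
 A  0  0  0  1  1  1  1  1  1  1  1
 A  0  0  0  1  1  2  2  2  2  2  2
 C  0  1  1  1  2  2  2  2  2  2  2
 A  0  1  1  2  2  3  3  3  3  3  3
 G  0  1  2  2  2  3  3  3  3  3  4
 C  0  1  2  2  3  3  3  3  3  3  4
 A  0  1  2  3  3  4  4  4  4  4  4
 G  0  1  2  3  3  4  4  4  4  4  5
 G  0  1  2  3  3  4  4  4  4  4  5
 T  0  1  2  3  3  4  5  5  5  5  5

3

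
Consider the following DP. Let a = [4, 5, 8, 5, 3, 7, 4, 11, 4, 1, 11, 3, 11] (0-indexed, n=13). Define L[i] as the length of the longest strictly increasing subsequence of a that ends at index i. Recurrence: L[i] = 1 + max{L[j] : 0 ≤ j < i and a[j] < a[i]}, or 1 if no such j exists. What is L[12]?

   i    0    1    2    3    4    5    6    7    8    9   10   11   12
a[i]    4    5    8    5    3    7    4   11    4    1   11    3   11
L[i]    1    2    3    2    1    3    2    4    2    1    4    2    4

4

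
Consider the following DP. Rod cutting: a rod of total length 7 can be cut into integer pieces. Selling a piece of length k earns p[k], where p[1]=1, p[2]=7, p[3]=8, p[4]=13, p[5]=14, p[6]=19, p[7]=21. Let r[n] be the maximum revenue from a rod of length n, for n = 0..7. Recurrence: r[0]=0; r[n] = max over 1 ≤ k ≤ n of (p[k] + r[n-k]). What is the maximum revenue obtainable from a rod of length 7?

   n    0    1    2    3    4    5    6    7
r[n]    0    1    7    8   14   15   21   22

22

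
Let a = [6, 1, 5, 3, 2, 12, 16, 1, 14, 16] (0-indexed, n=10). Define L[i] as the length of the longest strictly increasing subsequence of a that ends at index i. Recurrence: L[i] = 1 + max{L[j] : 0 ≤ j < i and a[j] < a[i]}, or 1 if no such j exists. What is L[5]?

3

   i    0    1    2    3    4    5    6    7    8    9
a[i]    6    1    5    3    2   12   16    1   14   16
L[i]    1    1    2    2    2    3    4    1    4    5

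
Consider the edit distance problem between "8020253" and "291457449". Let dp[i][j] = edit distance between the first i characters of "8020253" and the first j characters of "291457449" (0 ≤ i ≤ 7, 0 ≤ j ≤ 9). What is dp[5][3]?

   ''  2  9  1  4  5  7  4  4  9
''  0  1  2  3  4  5  6  7  8  9
 8  1  1  2  3  4  5  6  7  8  9
 0  2  2  2  3  4  5  6  7  8  9
 2  3  2  3  3  4  5  6  7  8  9
 0  4  3  3  4  4  5  6  7  8  9
 2  5  4  4  4  5  5  6  7  8  9
 5  6  5  5  5  5  5  6  7  8  9
 3  7  6  6  6  6  6  6  7  8  9

4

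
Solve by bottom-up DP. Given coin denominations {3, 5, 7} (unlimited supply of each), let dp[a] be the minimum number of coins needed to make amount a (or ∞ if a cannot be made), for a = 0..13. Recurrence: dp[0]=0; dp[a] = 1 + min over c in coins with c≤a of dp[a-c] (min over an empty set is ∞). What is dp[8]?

2

 a  0  1  2  3  4  5  6  7  8  9 10 11 12 13
dp  0  -  -  1  -  1  2  1  2  3  2  3  2  3
(- denotes ∞ / unreachable)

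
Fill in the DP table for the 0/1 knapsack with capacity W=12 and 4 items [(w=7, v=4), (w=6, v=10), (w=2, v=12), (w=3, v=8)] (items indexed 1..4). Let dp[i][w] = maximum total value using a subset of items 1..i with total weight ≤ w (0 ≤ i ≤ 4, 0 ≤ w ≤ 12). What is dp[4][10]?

22

i\w   0   1   2   3   4   5   6   7   8   9  10  11  12
  0   0   0   0   0   0   0   0   0   0   0   0   0   0
  1   0   0   0   0   0   0   0   4   4   4   4   4   4
  2   0   0   0   0   0   0  10  10  10  10  10  10  10
  3   0   0  12  12  12  12  12  12  22  22  22  22  22
  4   0   0  12  12  12  20  20  20  22  22  22  30  30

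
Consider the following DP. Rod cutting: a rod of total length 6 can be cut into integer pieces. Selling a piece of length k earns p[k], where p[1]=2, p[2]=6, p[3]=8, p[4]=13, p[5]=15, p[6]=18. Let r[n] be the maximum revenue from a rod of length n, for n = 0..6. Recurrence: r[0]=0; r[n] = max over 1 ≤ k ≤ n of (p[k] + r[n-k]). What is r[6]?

   n    0    1    2    3    4    5    6
r[n]    0    2    6    8   13   15   19

19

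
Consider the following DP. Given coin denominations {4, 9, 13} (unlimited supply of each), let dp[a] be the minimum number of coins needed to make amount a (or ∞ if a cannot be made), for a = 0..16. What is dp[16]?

 a  0  1  2  3  4  5  6  7  8  9 10 11 12 13 14 15 16
dp  0  -  -  -  1  -  -  -  2  1  -  -  3  1  -  -  4
(- denotes ∞ / unreachable)

4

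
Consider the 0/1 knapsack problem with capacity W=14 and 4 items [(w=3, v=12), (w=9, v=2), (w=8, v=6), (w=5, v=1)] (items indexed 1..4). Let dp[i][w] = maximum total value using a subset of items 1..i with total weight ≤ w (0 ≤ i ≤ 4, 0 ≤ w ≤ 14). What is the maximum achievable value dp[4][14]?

18

i\w   0   1   2   3   4   5   6   7   8   9  10  11  12  13  14
  0   0   0   0   0   0   0   0   0   0   0   0   0   0   0   0
  1   0   0   0  12  12  12  12  12  12  12  12  12  12  12  12
  2   0   0   0  12  12  12  12  12  12  12  12  12  14  14  14
  3   0   0   0  12  12  12  12  12  12  12  12  18  18  18  18
  4   0   0   0  12  12  12  12  12  13  13  13  18  18  18  18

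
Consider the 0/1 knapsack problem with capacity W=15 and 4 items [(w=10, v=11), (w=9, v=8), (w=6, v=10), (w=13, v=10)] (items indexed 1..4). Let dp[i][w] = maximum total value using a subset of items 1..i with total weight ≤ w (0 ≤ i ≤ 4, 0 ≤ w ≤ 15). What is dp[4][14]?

i\w   0   1   2   3   4   5   6   7   8   9  10  11  12  13  14  15
  0   0   0   0   0   0   0   0   0   0   0   0   0   0   0   0   0
  1   0   0   0   0   0   0   0   0   0   0  11  11  11  11  11  11
  2   0   0   0   0   0   0   0   0   0   8  11  11  11  11  11  11
  3   0   0   0   0   0   0  10  10  10  10  11  11  11  11  11  18
  4   0   0   0   0   0   0  10  10  10  10  11  11  11  11  11  18

11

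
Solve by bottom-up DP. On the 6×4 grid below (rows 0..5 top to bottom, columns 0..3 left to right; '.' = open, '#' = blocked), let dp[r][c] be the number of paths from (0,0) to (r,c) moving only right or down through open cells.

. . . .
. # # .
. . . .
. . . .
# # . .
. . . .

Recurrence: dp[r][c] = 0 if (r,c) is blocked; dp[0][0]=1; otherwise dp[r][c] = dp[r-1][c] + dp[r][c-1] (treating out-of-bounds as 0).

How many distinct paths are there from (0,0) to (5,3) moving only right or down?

r\c   0   1   2   3
  0   1   1   1   1
  1   1   0   0   1
  2   1   1   1   2
  3   1   2   3   5
  4   0   0   3   8
  5   0   0   3  11

11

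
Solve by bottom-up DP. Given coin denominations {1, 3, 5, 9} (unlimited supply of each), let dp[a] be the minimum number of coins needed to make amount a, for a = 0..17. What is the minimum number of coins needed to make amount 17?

3

 a  0  1  2  3  4  5  6  7  8  9 10 11 12 13 14 15 16 17
dp  0  1  2  1  2  1  2  3  2  1  2  3  2  3  2  3  4  3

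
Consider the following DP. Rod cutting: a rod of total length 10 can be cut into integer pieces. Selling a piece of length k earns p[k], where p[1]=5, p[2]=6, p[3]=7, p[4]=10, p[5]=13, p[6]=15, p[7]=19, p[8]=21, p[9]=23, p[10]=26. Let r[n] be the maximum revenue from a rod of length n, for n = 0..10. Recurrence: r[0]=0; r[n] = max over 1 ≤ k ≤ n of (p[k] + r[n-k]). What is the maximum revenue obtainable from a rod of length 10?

   n    0    1    2    3    4    5    6    7    8    9   10
r[n]    0    5   10   15   20   25   30   35   40   45   50

50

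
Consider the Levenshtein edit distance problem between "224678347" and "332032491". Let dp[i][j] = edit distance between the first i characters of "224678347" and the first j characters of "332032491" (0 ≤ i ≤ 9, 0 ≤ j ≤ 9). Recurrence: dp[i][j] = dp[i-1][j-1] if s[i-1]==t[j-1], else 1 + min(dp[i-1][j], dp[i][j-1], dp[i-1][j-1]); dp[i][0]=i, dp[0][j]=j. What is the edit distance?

   ''  3  3  2  0  3  2  4  9  1
''  0  1  2  3  4  5  6  7  8  9
 2  1  1  2  2  3  4  5  6  7  8
 2  2  2  2  2  3  4  4  5  6  7
 4  3  3  3  3  3  4  5  4  5  6
 6  4  4  4  4  4  4  5  5  5  6
 7  5  5  5  5  5  5  5  6  6  6
 8  6  6  6  6  6  6  6  6  7  7
 3  7  6  6  7  7  6  7  7  7  8
 4  8  7  7  7  8  7  7  7  8  8
 7  9  8  8  8  8  8  8  8  8  9

9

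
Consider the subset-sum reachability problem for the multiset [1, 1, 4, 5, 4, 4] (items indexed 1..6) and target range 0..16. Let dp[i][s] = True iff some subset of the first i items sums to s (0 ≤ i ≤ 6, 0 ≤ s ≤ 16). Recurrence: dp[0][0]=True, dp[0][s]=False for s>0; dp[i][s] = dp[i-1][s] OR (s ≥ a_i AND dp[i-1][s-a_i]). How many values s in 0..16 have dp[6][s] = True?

i\s   0   1   2   3   4   5   6   7   8   9  10  11  12  13  14  15  16
  0   T   F   F   F   F   F   F   F   F   F   F   F   F   F   F   F   F
  1   T   T   F   F   F   F   F   F   F   F   F   F   F   F   F   F   F
  2   T   T   T   F   F   F   F   F   F   F   F   F   F   F   F   F   F
  3   T   T   T   F   T   T   T   F   F   F   F   F   F   F   F   F   F
  4   T   T   T   F   T   T   T   T   F   T   T   T   F   F   F   F   F
  5   T   T   T   F   T   T   T   T   T   T   T   T   F   T   T   T   F
  6   T   T   T   F   T   T   T   T   T   T   T   T   T   T   T   T   F

15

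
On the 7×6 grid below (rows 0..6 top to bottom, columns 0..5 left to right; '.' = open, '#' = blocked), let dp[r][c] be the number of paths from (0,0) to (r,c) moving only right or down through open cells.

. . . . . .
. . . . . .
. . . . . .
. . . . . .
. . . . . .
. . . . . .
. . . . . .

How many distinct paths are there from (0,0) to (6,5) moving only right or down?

462

r\c   0   1   2   3   4   5
  0   1   1   1   1   1   1
  1   1   2   3   4   5   6
  2   1   3   6  10  15  21
  3   1   4  10  20  35  56
  4   1   5  15  35  70 126
  5   1   6  21  56 126 252
  6   1   7  28  84 210 462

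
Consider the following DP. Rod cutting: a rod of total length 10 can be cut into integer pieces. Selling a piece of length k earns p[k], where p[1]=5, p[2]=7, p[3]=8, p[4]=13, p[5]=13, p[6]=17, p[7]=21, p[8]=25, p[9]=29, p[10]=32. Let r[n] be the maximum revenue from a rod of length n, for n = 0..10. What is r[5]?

   n    0    1    2    3    4    5    6    7    8    9   10
r[n]    0    5   10   15   20   25   30   35   40   45   50

25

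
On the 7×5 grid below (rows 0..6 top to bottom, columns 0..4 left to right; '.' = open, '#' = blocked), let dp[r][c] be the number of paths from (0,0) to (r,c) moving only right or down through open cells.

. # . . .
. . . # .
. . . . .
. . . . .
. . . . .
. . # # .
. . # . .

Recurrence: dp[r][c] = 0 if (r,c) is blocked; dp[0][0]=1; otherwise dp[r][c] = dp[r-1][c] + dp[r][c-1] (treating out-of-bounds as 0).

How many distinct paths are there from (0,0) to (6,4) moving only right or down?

r\c   0   1   2   3   4
  0   1   0   0   0   0
  1   1   1   1   0   0
  2   1   2   3   3   3
  3   1   3   6   9  12
  4   1   4  10  19  31
  5   1   5   0   0  31
  6   1   6   0   0  31

31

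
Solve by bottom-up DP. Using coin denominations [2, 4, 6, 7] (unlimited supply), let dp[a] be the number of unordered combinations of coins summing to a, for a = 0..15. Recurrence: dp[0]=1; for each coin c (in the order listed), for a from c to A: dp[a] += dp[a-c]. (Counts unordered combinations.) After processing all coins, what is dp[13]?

3

after  coin     0     1     2     3     4     5     6     7     8     9    10    11    12    13    14    15
          2     1     0     1     0     1     0     1     0     1     0     1     0     1     0     1     0
          4     1     0     1     0     2     0     2     0     3     0     3     0     4     0     4     0
          6     1     0     1     0     2     0     3     0     4     0     5     0     7     0     8     0
          7     1     0     1     0     2     0     3     1     4     1     5     2     7     3     9     4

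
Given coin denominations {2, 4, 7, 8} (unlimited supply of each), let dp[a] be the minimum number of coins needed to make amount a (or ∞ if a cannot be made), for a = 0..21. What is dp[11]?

 a  0  1  2  3  4  5  6  7  8  9 10 11 12 13 14 15 16 17 18 19 20 21
dp  0  -  1  -  1  -  2  1  1  2  2  2  2  3  2  2  2  3  3  3  3  3
(- denotes ∞ / unreachable)

2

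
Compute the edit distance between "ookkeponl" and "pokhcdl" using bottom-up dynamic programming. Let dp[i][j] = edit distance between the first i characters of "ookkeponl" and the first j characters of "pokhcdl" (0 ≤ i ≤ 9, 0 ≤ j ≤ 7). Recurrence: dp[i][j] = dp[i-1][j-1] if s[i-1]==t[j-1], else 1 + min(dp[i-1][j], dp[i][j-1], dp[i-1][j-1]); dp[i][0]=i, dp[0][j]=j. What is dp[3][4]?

   ''  p  o  k  h  c  d  l
''  0  1  2  3  4  5  6  7
 o  1  1  1  2  3  4  5  6
 o  2  2  1  2  3  4  5  6
 k  3  3  2  1  2  3  4  5
 k  4  4  3  2  2  3  4  5
 e  5  5  4  3  3  3  4  5
 p  6  5  5  4  4  4  4  5
 o  7  6  5  5  5  5  5  5
 n  8  7  6  6  6  6  6  6
 l  9  8  7  7  7  7  7  6

2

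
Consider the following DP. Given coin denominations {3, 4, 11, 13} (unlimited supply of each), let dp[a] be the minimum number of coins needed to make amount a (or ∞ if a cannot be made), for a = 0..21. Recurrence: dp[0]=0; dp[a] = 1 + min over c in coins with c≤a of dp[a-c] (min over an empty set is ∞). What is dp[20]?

3

 a  0  1  2  3  4  5  6  7  8  9 10 11 12 13 14 15 16 17 18 19 20 21
dp  0  -  -  1  1  -  2  2  2  3  3  1  3  1  2  2  2  2  3  3  3  3
(- denotes ∞ / unreachable)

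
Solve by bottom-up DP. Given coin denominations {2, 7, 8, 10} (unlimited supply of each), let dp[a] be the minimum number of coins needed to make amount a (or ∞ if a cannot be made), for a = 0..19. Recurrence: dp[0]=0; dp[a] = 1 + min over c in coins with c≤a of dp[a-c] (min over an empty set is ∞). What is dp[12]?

2

 a  0  1  2  3  4  5  6  7  8  9 10 11 12 13 14 15 16 17 18 19
dp  0  -  1  -  2  -  3  1  1  2  1  3  2  4  2  2  2  2  2  3
(- denotes ∞ / unreachable)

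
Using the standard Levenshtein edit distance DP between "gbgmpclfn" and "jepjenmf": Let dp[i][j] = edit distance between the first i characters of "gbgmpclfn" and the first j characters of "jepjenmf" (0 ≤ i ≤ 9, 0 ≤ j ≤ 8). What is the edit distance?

8

   ''  j  e  p  j  e  n  m  f
''  0  1  2  3  4  5  6  7  8
 g  1  1  2  3  4  5  6  7  8
 b  2  2  2  3  4  5  6  7  8
 g  3  3  3  3  4  5  6  7  8
 m  4  4  4  4  4  5  6  6  7
 p  5  5  5  4  5  5  6  7  7
 c  6  6  6  5  5  6  6  7  8
 l  7  7  7  6  6  6  7  7  8
 f  8  8  8  7  7  7  7  8  7
 n  9  9  9  8  8  8  7  8  8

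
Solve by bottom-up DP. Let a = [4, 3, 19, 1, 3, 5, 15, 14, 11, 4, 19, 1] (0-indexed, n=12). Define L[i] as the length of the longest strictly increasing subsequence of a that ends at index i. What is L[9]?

   i    0    1    2    3    4    5    6    7    8    9   10   11
a[i]    4    3   19    1    3    5   15   14   11    4   19    1
L[i]    1    1    2    1    2    3    4    4    4    3    5    1

3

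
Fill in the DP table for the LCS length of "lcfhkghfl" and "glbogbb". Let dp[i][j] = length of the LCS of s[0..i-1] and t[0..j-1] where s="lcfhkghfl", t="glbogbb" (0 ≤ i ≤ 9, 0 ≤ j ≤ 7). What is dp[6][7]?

   ''  g  l  b  o  g  b  b
''  0  0  0  0  0  0  0  0
 l  0  0  1  1  1  1  1  1
 c  0  0  1  1  1  1  1  1
 f  0  0  1  1  1  1  1  1
 h  0  0  1  1  1  1  1  1
 k  0  0  1  1  1  1  1  1
 g  0  1  1  1  1  2  2  2
 h  0  1  1  1  1  2  2  2
 f  0  1  1  1  1  2  2  2
 l  0  1  2  2  2  2  2  2

2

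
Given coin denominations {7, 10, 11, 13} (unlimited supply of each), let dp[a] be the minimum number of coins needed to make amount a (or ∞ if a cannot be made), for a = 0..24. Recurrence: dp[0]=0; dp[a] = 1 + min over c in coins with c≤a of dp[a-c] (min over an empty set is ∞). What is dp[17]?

 a  0  1  2  3  4  5  6  7  8  9 10 11 12 13 14 15 16 17 18 19 20 21 22 23 24
dp  0  -  -  -  -  -  -  1  -  -  1  1  -  1  2  -  -  2  2  -  2  2  2  2  2
(- denotes ∞ / unreachable)

2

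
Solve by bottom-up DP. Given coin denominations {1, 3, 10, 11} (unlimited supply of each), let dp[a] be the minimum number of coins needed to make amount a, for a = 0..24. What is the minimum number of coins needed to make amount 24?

3

 a  0  1  2  3  4  5  6  7  8  9 10 11 12 13 14 15 16 17 18 19 20 21 22 23 24
dp  0  1  2  1  2  3  2  3  4  3  1  1  2  2  2  3  3  3  4  4  2  2  2  3  3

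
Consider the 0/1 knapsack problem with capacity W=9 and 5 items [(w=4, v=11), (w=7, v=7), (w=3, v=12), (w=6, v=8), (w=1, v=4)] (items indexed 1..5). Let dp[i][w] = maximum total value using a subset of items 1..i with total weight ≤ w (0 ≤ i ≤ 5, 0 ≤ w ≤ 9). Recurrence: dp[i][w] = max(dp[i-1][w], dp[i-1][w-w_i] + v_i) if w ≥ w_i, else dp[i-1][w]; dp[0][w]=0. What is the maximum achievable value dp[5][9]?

i\w   0   1   2   3   4   5   6   7   8   9
  0   0   0   0   0   0   0   0   0   0   0
  1   0   0   0   0  11  11  11  11  11  11
  2   0   0   0   0  11  11  11  11  11  11
  3   0   0   0  12  12  12  12  23  23  23
  4   0   0   0  12  12  12  12  23  23  23
  5   0   4   4  12  16  16  16  23  27  27

27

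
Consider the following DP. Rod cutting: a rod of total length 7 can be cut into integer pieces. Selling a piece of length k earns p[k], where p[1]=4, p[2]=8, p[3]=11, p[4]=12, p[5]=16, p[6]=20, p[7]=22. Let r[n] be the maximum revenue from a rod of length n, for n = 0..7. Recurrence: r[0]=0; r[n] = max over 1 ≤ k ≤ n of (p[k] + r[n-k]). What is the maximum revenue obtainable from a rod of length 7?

   n    0    1    2    3    4    5    6    7
r[n]    0    4    8   12   16   20   24   28

28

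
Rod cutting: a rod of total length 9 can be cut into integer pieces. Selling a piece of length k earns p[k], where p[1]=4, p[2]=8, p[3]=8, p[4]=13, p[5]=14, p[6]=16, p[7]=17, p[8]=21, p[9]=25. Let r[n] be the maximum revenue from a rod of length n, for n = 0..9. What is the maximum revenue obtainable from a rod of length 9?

   n    0    1    2    3    4    5    6    7    8    9
r[n]    0    4    8   12   16   20   24   28   32   36

36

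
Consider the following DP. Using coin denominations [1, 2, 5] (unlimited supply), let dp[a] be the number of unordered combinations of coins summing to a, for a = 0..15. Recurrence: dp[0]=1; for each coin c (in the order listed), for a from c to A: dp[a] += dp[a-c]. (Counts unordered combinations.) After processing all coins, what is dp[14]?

after  coin     0     1     2     3     4     5     6     7     8     9    10    11    12    13    14    15
          1     1     1     1     1     1     1     1     1     1     1     1     1     1     1     1     1
          2     1     1     2     2     3     3     4     4     5     5     6     6     7     7     8     8
          5     1     1     2     2     3     4     5     6     7     8    10    11    13    14    16    18

16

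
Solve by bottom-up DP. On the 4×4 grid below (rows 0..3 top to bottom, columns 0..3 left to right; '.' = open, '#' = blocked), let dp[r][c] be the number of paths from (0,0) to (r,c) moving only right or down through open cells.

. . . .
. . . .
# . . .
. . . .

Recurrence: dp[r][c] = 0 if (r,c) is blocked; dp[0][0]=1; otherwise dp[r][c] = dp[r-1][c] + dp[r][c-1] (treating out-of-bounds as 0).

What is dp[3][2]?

r\c   0   1   2   3
  0   1   1   1   1
  1   1   2   3   4
  2   0   2   5   9
  3   0   2   7  16

7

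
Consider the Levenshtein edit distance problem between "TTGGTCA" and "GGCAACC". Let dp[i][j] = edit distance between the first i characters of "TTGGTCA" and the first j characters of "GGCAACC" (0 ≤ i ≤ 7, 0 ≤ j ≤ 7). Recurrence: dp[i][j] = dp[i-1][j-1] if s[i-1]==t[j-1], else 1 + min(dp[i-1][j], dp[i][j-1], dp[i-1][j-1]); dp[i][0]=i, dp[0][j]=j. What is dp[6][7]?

6

   ''  G  G  C  A  A  C  C
''  0  1  2  3  4  5  6  7
 T  1  1  2  3  4  5  6  7
 T  2  2  2  3  4  5  6  7
 G  3  2  2  3  4  5  6  7
 G  4  3  2  3  4  5  6  7
 T  5  4  3  3  4  5  6  7
 C  6  5  4  3  4  5  5  6
 A  7  6  5  4  3  4  5  6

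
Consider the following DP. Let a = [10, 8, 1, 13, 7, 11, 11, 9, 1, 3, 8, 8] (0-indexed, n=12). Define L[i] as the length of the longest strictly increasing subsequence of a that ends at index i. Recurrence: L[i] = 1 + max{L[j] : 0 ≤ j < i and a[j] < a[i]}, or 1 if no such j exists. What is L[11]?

3

   i    0    1    2    3    4    5    6    7    8    9   10   11
a[i]   10    8    1   13    7   11   11    9    1    3    8    8
L[i]    1    1    1    2    2    3    3    3    1    2    3    3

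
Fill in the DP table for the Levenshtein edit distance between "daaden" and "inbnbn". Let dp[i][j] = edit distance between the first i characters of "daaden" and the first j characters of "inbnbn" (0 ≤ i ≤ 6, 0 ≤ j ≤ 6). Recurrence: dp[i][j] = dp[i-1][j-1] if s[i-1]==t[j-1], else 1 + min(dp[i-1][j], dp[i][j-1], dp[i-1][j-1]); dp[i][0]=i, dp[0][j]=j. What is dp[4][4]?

   ''  i  n  b  n  b  n
''  0  1  2  3  4  5  6
 d  1  1  2  3  4  5  6
 a  2  2  2  3  4  5  6
 a  3  3  3  3  4  5  6
 d  4  4  4  4  4  5  6
 e  5  5  5  5  5  5  6
 n  6  6  5  6  5  6  5

4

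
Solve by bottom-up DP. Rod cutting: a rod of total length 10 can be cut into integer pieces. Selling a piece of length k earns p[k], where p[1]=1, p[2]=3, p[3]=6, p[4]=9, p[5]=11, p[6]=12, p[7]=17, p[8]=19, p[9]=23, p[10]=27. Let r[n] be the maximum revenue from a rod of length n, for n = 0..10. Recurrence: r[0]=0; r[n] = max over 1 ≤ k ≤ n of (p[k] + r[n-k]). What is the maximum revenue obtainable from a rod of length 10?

27

   n    0    1    2    3    4    5    6    7    8    9   10
r[n]    0    1    3    6    9   11   12   17   19   23   27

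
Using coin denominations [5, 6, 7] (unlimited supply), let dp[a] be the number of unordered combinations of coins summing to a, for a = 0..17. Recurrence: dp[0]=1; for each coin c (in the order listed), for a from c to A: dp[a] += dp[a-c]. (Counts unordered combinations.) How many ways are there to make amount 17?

2

after  coin     0     1     2     3     4     5     6     7     8     9    10    11    12    13    14    15    16    17
          5     1     0     0     0     0     1     0     0     0     0     1     0     0     0     0     1     0     0
          6     1     0     0     0     0     1     1     0     0     0     1     1     1     0     0     1     1     1
          7     1     0     0     0     0     1     1     1     0     0     1     1     2     1     1     1     1     2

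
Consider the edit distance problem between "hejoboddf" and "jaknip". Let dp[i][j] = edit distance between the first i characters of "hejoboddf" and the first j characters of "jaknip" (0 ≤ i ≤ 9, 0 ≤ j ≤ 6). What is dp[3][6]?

6

   ''  j  a  k  n  i  p
''  0  1  2  3  4  5  6
 h  1  1  2  3  4  5  6
 e  2  2  2  3  4  5  6
 j  3  2  3  3  4  5  6
 o  4  3  3  4  4  5  6
 b  5  4  4  4  5  5  6
 o  6  5  5  5  5  6  6
 d  7  6  6  6  6  6  7
 d  8  7  7  7  7  7  7
 f  9  8  8  8  8  8  8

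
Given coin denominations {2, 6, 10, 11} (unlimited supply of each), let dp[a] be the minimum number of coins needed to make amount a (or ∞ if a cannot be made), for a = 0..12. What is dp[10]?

1

 a  0  1  2  3  4  5  6  7  8  9 10 11 12
dp  0  -  1  -  2  -  1  -  2  -  1  1  2
(- denotes ∞ / unreachable)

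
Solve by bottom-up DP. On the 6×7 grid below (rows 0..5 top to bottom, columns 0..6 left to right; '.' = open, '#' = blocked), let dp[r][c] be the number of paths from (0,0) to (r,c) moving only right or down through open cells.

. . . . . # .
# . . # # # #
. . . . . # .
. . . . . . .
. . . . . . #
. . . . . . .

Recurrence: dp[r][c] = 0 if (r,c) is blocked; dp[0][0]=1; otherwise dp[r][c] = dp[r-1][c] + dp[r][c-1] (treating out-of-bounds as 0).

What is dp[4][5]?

32

r\c   0   1   2   3   4   5   6
  0   1   1   1   1   1   0   0
  1   0   1   2   0   0   0   0
  2   0   1   3   3   3   0   0
  3   0   1   4   7  10  10  10
  4   0   1   5  12  22  32   0
  5   0   1   6  18  40  72  72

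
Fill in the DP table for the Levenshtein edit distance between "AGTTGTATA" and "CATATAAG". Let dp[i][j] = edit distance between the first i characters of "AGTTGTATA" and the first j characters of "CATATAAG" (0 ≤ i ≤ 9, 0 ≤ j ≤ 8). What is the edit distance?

6

   ''  C  A  T  A  T  A  A  G
''  0  1  2  3  4  5  6  7  8
 A  1  1  1  2  3  4  5  6  7
 G  2  2  2  2  3  4  5  6  6
 T  3  3  3  2  3  3  4  5  6
 T  4  4  4  3  3  3  4  5  6
 G  5  5  5  4  4  4  4  5  5
 T  6  6  6  5  5  4  5  5  6
 A  7  7  6  6  5  5  4  5  6
 T  8  8  7  6  6  5  5  5  6
 A  9  9  8  7  6  6  5  5  6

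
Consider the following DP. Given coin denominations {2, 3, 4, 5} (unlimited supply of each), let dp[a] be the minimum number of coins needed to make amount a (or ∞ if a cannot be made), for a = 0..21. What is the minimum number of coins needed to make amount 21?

 a  0  1  2  3  4  5  6  7  8  9 10 11 12 13 14 15 16 17 18 19 20 21
dp  0  -  1  1  1  1  2  2  2  2  2  3  3  3  3  3  4  4  4  4  4  5
(- denotes ∞ / unreachable)

5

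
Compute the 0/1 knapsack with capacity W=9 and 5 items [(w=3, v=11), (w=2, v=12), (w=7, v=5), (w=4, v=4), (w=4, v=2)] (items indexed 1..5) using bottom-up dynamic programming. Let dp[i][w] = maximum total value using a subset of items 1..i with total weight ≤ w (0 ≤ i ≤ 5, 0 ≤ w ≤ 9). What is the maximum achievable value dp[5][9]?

i\w   0   1   2   3   4   5   6   7   8   9
  0   0   0   0   0   0   0   0   0   0   0
  1   0   0   0  11  11  11  11  11  11  11
  2   0   0  12  12  12  23  23  23  23  23
  3   0   0  12  12  12  23  23  23  23  23
  4   0   0  12  12  12  23  23  23  23  27
  5   0   0  12  12  12  23  23  23  23  27

27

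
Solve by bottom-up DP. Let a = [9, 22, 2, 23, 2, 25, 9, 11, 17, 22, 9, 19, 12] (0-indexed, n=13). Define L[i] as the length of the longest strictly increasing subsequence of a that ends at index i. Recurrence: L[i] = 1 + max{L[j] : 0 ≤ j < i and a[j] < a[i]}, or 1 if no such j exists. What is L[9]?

5

   i    0    1    2    3    4    5    6    7    8    9   10   11   12
a[i]    9   22    2   23    2   25    9   11   17   22    9   19   12
L[i]    1    2    1    3    1    4    2    3    4    5    2    5    4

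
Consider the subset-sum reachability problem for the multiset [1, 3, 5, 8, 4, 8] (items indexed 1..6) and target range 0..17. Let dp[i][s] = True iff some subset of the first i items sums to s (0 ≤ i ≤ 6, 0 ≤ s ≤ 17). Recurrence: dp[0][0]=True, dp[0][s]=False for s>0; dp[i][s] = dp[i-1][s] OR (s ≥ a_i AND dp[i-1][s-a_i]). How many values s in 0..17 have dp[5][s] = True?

17

i\s   0   1   2   3   4   5   6   7   8   9  10  11  12  13  14  15  16  17
  0   T   F   F   F   F   F   F   F   F   F   F   F   F   F   F   F   F   F
  1   T   T   F   F   F   F   F   F   F   F   F   F   F   F   F   F   F   F
  2   T   T   F   T   T   F   F   F   F   F   F   F   F   F   F   F   F   F
  3   T   T   F   T   T   T   T   F   T   T   F   F   F   F   F   F   F   F
  4   T   T   F   T   T   T   T   F   T   T   F   T   T   T   T   F   T   T
  5   T   T   F   T   T   T   T   T   T   T   T   T   T   T   T   T   T   T
  6   T   T   F   T   T   T   T   T   T   T   T   T   T   T   T   T   T   T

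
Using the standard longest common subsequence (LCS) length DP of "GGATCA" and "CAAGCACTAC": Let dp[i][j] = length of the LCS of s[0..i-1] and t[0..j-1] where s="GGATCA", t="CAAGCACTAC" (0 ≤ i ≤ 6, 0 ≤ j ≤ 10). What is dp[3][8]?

   ''  C  A  A  G  C  A  C  T  A  C
''  0  0  0  0  0  0  0  0  0  0  0
 G  0  0  0  0  1  1  1  1  1  1  1
 G  0  0  0  0  1  1  1  1  1  1  1
 A  0  0  1  1  1  1  2  2  2  2  2
 T  0  0  1  1  1  1  2  2  3  3  3
 C  0  1  1  1  1  2  2  3  3  3  4
 A  0  1  2  2  2  2  3  3  3  4  4

2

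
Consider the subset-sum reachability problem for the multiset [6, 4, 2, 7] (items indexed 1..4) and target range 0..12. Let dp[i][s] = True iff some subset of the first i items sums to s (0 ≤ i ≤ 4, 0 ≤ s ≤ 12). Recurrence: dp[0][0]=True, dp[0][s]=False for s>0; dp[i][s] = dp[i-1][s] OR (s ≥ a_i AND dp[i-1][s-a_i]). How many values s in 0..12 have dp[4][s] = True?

10

i\s   0   1   2   3   4   5   6   7   8   9  10  11  12
  0   T   F   F   F   F   F   F   F   F   F   F   F   F
  1   T   F   F   F   F   F   T   F   F   F   F   F   F
  2   T   F   F   F   T   F   T   F   F   F   T   F   F
  3   T   F   T   F   T   F   T   F   T   F   T   F   T
  4   T   F   T   F   T   F   T   T   T   T   T   T   T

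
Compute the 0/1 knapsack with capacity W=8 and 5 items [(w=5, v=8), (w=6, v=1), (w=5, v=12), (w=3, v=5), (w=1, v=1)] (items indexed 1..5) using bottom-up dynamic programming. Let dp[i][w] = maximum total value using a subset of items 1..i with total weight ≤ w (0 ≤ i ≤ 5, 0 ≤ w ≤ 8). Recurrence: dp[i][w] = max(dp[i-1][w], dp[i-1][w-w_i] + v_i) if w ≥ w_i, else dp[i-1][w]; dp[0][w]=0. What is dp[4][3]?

5

i\w   0   1   2   3   4   5   6   7   8
  0   0   0   0   0   0   0   0   0   0
  1   0   0   0   0   0   8   8   8   8
  2   0   0   0   0   0   8   8   8   8
  3   0   0   0   0   0  12  12  12  12
  4   0   0   0   5   5  12  12  12  17
  5   0   1   1   5   6  12  13  13  17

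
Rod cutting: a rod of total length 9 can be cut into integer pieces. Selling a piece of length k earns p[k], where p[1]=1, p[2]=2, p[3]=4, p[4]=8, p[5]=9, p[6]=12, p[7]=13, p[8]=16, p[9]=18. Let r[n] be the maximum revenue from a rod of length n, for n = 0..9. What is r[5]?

   n    0    1    2    3    4    5    6    7    8    9
r[n]    0    1    2    4    8    9   12   13   16   18

9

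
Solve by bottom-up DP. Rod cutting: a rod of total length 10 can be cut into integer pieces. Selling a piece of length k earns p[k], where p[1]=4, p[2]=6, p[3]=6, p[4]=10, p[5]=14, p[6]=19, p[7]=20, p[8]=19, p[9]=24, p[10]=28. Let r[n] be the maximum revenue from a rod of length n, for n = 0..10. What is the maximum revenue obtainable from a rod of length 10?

40

   n    0    1    2    3    4    5    6    7    8    9   10
r[n]    0    4    8   12   16   20   24   28   32   36   40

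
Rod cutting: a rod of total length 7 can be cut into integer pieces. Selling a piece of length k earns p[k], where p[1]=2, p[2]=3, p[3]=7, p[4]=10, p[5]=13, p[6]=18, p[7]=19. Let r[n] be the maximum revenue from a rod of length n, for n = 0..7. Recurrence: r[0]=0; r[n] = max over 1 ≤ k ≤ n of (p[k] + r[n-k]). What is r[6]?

   n    0    1    2    3    4    5    6    7
r[n]    0    2    4    7   10   13   18   20

18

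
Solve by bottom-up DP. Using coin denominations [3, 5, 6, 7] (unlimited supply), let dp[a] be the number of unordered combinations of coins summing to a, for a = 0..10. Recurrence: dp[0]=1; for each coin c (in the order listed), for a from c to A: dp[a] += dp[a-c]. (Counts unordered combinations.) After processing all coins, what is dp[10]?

2

after  coin     0     1     2     3     4     5     6     7     8     9    10
          3     1     0     0     1     0     0     1     0     0     1     0
          5     1     0     0     1     0     1     1     0     1     1     1
          6     1     0     0     1     0     1     2     0     1     2     1
          7     1     0     0     1     0     1     2     1     1     2     2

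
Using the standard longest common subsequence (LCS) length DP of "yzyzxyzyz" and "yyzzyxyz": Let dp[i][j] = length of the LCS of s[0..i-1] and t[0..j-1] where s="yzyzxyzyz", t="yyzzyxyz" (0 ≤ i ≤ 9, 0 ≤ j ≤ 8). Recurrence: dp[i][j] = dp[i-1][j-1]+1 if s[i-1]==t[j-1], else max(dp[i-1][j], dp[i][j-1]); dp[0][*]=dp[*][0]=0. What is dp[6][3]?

   ''  y  y  z  z  y  x  y  z
''  0  0  0  0  0  0  0  0  0
 y  0  1  1  1  1  1  1  1  1
 z  0  1  1  2  2  2  2  2  2
 y  0  1  2  2  2  3  3  3  3
 z  0  1  2  3  3  3  3  3  4
 x  0  1  2  3  3  3  4  4  4
 y  0  1  2  3  3  4  4  5  5
 z  0  1  2  3  4  4  4  5  6
 y  0  1  2  3  4  5  5  5  6
 z  0  1  2  3  4  5  5  5  6

3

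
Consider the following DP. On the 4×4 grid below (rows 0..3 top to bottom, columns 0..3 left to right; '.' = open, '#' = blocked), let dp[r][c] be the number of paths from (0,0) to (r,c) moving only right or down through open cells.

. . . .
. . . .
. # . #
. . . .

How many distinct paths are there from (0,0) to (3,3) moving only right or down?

r\c   0   1   2   3
  0   1   1   1   1
  1   1   2   3   4
  2   1   0   3   0
  3   1   1   4   4

4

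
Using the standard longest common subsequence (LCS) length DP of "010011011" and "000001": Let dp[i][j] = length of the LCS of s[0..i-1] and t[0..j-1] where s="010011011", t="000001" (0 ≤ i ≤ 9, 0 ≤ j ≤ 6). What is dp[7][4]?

4

   ''  0  0  0  0  0  1
''  0  0  0  0  0  0  0
 0  0  1  1  1  1  1  1
 1  0  1  1  1  1  1  2
 0  0  1  2  2  2  2  2
 0  0  1  2  3  3  3  3
 1  0  1  2  3  3  3  4
 1  0  1  2  3  3  3  4
 0  0  1  2  3  4  4  4
 1  0  1  2  3  4  4  5
 1  0  1  2  3  4  4  5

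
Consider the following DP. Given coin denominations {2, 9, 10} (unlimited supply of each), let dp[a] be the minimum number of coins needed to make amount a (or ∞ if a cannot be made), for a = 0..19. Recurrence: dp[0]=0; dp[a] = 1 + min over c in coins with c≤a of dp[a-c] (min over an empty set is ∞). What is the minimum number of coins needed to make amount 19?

 a  0  1  2  3  4  5  6  7  8  9 10 11 12 13 14 15 16 17 18 19
dp  0  -  1  -  2  -  3  -  4  1  1  2  2  3  3  4  4  5  2  2
(- denotes ∞ / unreachable)

2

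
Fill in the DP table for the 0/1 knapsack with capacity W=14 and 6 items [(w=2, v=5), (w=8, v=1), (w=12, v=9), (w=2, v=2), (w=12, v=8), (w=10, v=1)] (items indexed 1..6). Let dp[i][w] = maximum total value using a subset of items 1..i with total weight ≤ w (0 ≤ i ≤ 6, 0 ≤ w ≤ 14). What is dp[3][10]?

6

i\w   0   1   2   3   4   5   6   7   8   9  10  11  12  13  14
  0   0   0   0   0   0   0   0   0   0   0   0   0   0   0   0
  1   0   0   5   5   5   5   5   5   5   5   5   5   5   5   5
  2   0   0   5   5   5   5   5   5   5   5   6   6   6   6   6
  3   0   0   5   5   5   5   5   5   5   5   6   6   9   9  14
  4   0   0   5   5   7   7   7   7   7   7   7   7   9   9  14
  5   0   0   5   5   7   7   7   7   7   7   7   7   9   9  14
  6   0   0   5   5   7   7   7   7   7   7   7   7   9   9  14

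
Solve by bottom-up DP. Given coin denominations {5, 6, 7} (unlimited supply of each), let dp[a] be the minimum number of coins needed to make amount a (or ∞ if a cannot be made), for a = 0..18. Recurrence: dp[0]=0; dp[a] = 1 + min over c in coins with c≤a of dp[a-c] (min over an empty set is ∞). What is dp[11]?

2

 a  0  1  2  3  4  5  6  7  8  9 10 11 12 13 14 15 16 17 18
dp  0  -  -  -  -  1  1  1  -  -  2  2  2  2  2  3  3  3  3
(- denotes ∞ / unreachable)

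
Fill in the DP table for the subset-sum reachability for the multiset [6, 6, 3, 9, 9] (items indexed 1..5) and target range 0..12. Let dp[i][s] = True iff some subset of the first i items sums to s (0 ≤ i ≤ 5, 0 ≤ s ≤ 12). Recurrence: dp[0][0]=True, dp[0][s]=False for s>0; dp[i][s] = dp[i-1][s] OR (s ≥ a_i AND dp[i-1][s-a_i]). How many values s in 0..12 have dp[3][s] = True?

i\s   0   1   2   3   4   5   6   7   8   9  10  11  12
  0   T   F   F   F   F   F   F   F   F   F   F   F   F
  1   T   F   F   F   F   F   T   F   F   F   F   F   F
  2   T   F   F   F   F   F   T   F   F   F   F   F   T
  3   T   F   F   T   F   F   T   F   F   T   F   F   T
  4   T   F   F   T   F   F   T   F   F   T   F   F   T
  5   T   F   F   T   F   F   T   F   F   T   F   F   T

5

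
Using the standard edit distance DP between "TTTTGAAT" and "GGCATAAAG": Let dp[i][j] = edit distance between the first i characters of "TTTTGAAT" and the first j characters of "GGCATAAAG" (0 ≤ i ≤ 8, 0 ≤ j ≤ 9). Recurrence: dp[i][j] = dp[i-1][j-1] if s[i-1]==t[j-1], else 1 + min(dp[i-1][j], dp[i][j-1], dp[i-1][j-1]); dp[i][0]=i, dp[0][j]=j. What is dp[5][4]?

5

   ''  G  G  C  A  T  A  A  A  G
''  0  1  2  3  4  5  6  7  8  9
 T  1  1  2  3  4  4  5  6  7  8
 T  2  2  2  3  4  4  5  6  7  8
 T  3  3  3  3  4  4  5  6  7  8
 T  4  4  4  4  4  4  5  6  7  8
 G  5  4  4  5  5  5  5  6  7  7
 A  6  5  5  5  5  6  5  5  6  7
 A  7  6  6  6  5  6  6  5  5  6
 T  8  7  7  7  6  5  6  6  6  6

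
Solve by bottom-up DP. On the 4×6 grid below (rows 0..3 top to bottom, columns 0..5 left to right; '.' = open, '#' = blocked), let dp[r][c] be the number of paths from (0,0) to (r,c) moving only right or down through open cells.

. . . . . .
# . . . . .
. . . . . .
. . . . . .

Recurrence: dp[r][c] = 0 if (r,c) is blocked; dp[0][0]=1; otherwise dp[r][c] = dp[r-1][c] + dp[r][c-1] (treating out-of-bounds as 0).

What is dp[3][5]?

r\c   0   1   2   3   4   5
  0   1   1   1   1   1   1
  1   0   1   2   3   4   5
  2   0   1   3   6  10  15
  3   0   1   4  10  20  35

35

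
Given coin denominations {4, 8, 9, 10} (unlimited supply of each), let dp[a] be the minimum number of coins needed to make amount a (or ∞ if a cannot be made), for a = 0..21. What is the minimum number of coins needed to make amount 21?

3

 a  0  1  2  3  4  5  6  7  8  9 10 11 12 13 14 15 16 17 18 19 20 21
dp  0  -  -  -  1  -  -  -  1  1  1  -  2  2  2  -  2  2  2  2  2  3
(- denotes ∞ / unreachable)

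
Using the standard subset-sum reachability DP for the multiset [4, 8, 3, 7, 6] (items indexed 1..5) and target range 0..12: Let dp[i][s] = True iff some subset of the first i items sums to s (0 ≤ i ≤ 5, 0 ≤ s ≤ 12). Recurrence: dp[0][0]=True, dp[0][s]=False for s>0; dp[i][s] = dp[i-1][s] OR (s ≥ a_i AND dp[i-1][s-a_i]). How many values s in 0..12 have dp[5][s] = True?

10

i\s   0   1   2   3   4   5   6   7   8   9  10  11  12
  0   T   F   F   F   F   F   F   F   F   F   F   F   F
  1   T   F   F   F   T   F   F   F   F   F   F   F   F
  2   T   F   F   F   T   F   F   F   T   F   F   F   T
  3   T   F   F   T   T   F   F   T   T   F   F   T   T
  4   T   F   F   T   T   F   F   T   T   F   T   T   T
  5   T   F   F   T   T   F   T   T   T   T   T   T   T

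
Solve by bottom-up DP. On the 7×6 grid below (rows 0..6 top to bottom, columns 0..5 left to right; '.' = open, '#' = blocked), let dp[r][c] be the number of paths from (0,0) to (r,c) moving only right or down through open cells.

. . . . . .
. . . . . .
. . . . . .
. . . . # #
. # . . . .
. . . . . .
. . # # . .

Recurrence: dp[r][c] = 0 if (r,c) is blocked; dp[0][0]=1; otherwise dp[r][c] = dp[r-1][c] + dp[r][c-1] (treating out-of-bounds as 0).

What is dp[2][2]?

6

r\c   0   1   2   3   4   5
  0   1   1   1   1   1   1
  1   1   2   3   4   5   6
  2   1   3   6  10  15  21
  3   1   4  10  20   0   0
  4   1   0  10  30  30  30
  5   1   1  11  41  71 101
  6   1   2   0   0  71 172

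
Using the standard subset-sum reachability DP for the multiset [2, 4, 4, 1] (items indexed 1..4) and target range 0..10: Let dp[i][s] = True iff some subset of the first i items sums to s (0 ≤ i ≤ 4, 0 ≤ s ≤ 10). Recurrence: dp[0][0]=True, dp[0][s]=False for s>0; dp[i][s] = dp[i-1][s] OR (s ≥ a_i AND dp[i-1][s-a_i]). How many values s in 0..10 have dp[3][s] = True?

i\s   0   1   2   3   4   5   6   7   8   9  10
  0   T   F   F   F   F   F   F   F   F   F   F
  1   T   F   T   F   F   F   F   F   F   F   F
  2   T   F   T   F   T   F   T   F   F   F   F
  3   T   F   T   F   T   F   T   F   T   F   T
  4   T   T   T   T   T   T   T   T   T   T   T

6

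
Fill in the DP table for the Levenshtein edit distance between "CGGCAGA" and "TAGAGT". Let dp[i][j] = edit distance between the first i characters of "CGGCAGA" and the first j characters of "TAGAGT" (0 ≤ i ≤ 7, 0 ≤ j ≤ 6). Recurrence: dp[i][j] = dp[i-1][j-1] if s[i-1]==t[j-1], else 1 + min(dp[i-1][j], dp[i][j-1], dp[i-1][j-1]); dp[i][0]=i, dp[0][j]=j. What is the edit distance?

   ''  T  A  G  A  G  T
''  0  1  2  3  4  5  6
 C  1  1  2  3  4  5  6
 G  2  2  2  2  3  4  5
 G  3  3  3  2  3  3  4
 C  4  4  4  3  3  4  4
 A  5  5  4  4  3  4  5
 G  6  6  5  4  4  3  4
 A  7  7  6  5  4  4  4

4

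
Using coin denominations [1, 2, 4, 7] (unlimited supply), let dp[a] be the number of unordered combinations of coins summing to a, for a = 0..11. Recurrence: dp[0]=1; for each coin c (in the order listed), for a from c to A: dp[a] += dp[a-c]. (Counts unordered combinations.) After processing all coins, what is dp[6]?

after  coin     0     1     2     3     4     5     6     7     8     9    10    11
          1     1     1     1     1     1     1     1     1     1     1     1     1
          2     1     1     2     2     3     3     4     4     5     5     6     6
          4     1     1     2     2     4     4     6     6     9     9    12    12
          7     1     1     2     2     4     4     6     7    10    11    14    16

6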